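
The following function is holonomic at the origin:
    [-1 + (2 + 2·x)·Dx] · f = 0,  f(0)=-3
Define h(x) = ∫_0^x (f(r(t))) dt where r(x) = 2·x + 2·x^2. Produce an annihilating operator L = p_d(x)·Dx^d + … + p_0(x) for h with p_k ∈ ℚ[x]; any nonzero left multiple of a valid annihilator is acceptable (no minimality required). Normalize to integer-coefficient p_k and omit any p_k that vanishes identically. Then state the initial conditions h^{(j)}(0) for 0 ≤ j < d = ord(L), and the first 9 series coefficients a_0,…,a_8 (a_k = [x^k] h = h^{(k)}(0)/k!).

L = (-1 - 2·x)·Dx + (1 + 2·x + 2·x^2)·Dx^2  (order 2).
h: a_k = 0, -3, -3/2, -1/2, 3/8, -9/40, 1/16, 9/112, -21/128, …
ICs: h(0) = 0, h′(0) = -3.

f: a_k = -3, -3/2, 3/8, -3/16, 15/128, -21/256, 63/1024, -99/2048, 1287/32768, …
h₀=f(r): pull back L_f along r ⇒ L₀.
Integrate: L := L₀·Dx.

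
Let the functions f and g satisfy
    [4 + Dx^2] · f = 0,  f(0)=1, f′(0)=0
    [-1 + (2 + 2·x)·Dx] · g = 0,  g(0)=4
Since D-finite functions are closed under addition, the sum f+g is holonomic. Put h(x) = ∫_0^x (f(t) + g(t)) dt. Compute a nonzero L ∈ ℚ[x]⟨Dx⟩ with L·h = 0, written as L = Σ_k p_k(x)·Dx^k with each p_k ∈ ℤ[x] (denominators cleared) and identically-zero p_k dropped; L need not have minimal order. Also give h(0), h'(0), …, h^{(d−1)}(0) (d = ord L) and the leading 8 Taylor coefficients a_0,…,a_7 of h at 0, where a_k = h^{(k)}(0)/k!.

L = (-76 - 128·x - 64·x^2)·Dx + (120 + 376·x + 384·x^2 + 128·x^3)·Dx^2 + (-19 - 32·x - 16·x^2)·Dx^3 + (30 + 94·x + 96·x^2 + 32·x^3)·Dx^4  (order 4).
h: a_k = 0, 5, 1, -5/6, 1/16, 49/480, 7/384, -1969/80640, …
ICs: h(0) = 0, h′(0) = 5, h′′(0) = 2, h′′′(0) = -5.

f: a_k = 1, 0, -2, 0, 2/3, 0, -4/45, 0, …
g: a_k = 4, 2, -1/2, 1/4, -5/32, 7/64, -21/256, 33/512, …
f+g: L₀ = lclm(L_f,L_g), ord ≤ 2+1.
Integrate: L := L₀·Dx.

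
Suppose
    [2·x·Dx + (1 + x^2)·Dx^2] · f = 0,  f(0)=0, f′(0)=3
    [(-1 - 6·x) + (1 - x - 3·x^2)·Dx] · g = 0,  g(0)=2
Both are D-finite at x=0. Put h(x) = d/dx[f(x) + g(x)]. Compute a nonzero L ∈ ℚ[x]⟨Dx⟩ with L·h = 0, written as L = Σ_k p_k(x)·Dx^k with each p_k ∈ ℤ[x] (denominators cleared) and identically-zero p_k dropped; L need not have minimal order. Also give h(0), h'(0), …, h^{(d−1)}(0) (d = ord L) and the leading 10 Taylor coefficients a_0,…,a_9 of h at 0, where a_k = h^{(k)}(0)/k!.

f: a_k = 0, 3, 0, -1, 0, 3/5, 0, -3/7, 0, 1/3, …
g: a_k = 2, 2, 8, 14, 38, 80, 194, 434, 1016, 2318, …
f+g: L₀ = lclm(L_f,L_g), ord ≤ 2+1.
Derive L from L₀ (diff closure).
L = (8 - 32·x - 300·x^2 - 504·x^3 - 1134·x^4 - 162·x^6) + (-22 - 148·x - 184·x^2 - 576·x^3 - 441·x^4 - 918·x^5 - 27·x^6 - 162·x^7)·Dx + (4 + 6·x + 18·x^2 - 60·x^3 - 85·x^4 - 75·x^5 - 126·x^6 - 9·x^7 - 27·x^8)·Dx^2  (order 2).
h: a_k = 5, 16, 39, 152, 403, 1164, 3035, 8128, 20865, 53660, …
ICs: h(0) = 5, h′(0) = 16.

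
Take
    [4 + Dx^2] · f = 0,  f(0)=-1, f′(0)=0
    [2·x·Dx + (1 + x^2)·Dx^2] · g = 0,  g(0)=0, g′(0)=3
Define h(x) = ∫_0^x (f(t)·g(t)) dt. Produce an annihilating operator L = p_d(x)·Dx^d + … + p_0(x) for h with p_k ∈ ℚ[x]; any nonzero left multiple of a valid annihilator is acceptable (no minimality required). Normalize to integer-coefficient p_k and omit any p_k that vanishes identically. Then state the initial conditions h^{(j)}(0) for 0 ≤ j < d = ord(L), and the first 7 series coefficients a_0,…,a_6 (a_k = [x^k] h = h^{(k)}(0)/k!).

f: a_k = -1, 0, 2, 0, -2/3, 0, 4/45, …
g: a_k = 0, 3, 0, -1, 0, 3/5, 0, …
L₀ := L_f ⊗_s L_g (sym. prod.), ord ≤ 4.
h=∫₀ˣh₀: take L = L₀·Dx.
L = (160 + 464·x^2 + 464·x^4 + 256·x^6 + 64·x^8)·Dx + (96·x + 224·x^3 + 192·x^5 + 64·x^7)·Dx^2 + (60 + 188·x^2 + 216·x^4 + 128·x^6 + 32·x^8)·Dx^3 + (24·x + 56·x^3 + 48·x^5 + 16·x^7)·Dx^4 + (5 + 18·x^2 + 25·x^4 + 16·x^6 + 4·x^8)·Dx^5  (order 5).
h: a_k = 0, 0, -3/2, 0, 7/4, 0, -23/30, …
ICs: h(0) = 0, h′(0) = 0, h′′(0) = -3, h′′′(0) = 0, h′′′′(0) = 42.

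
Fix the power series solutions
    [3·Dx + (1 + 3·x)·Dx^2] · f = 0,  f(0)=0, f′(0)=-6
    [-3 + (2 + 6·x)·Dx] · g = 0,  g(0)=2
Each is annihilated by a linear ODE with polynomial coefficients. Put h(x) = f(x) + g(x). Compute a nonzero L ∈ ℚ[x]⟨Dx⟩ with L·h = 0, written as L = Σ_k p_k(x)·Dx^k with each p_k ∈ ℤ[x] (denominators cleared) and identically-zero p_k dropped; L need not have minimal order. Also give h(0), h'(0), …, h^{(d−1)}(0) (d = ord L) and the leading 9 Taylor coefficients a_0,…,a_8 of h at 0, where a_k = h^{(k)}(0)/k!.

f: a_k = 0, -6, 9, -18, 81/2, -486/5, 243, -4374/7, 6561/4, …
g: a_k = 2, 3, -9/4, 27/8, -405/64, 1701/128, -15309/512, 72171/1024, -2814669/16384, …
f+g: L₀ = lclm(L_f,L_g), ord ≤ 2+1.
L = 9·Dx + (15 + 45·x)·Dx^2 + (2 + 12·x + 18·x^2)·Dx^3  (order 3).
h: a_k = 2, -3, 27/4, -117/8, 2187/64, -53703/640, 109107/512, -3973779/7168, 24059187/16384, …
ICs: h(0) = 2, h′(0) = -3, h′′(0) = 27/2.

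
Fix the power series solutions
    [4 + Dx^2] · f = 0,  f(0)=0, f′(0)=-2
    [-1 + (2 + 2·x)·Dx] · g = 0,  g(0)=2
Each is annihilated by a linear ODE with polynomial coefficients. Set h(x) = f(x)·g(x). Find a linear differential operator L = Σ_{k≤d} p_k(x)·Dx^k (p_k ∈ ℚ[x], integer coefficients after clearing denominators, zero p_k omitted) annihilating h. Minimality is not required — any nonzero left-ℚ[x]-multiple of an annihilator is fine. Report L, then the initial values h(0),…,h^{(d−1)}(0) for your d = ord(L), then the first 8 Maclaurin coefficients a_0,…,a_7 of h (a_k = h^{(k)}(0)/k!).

L = (19 + 32·x + 16·x^2) + (-4 - 4·x)·Dx + (4 + 8·x + 4·x^2)·Dx^2  (order 2).
h: a_k = 0, -4, -2, 19/6, 13/12, -341/480, -67/320, 7687/80640, …
ICs: h(0) = 0, h′(0) = -4.

f: a_k = 0, -2, 0, 4/3, 0, -4/15, 0, 8/315, …
g: a_k = 2, 1, -1/4, 1/8, -5/64, 7/128, -21/512, 33/1024, …
L₀ := L_f ⊗_s L_g (sym. prod.), ord ≤ 2.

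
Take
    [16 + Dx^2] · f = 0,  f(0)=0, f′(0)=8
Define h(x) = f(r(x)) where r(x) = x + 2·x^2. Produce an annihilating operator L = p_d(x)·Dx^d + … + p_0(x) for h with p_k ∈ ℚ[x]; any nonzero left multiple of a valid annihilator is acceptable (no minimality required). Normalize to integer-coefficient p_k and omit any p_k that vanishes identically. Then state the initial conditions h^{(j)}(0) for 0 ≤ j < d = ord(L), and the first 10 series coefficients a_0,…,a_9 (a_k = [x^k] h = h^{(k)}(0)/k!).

f: a_k = 0, 8, 0, -64/3, 0, 256/15, 0, -2048/315, 0, 4096/2835, …
f∘r: x↦r, Dx↦Dx/r' in L_f ⇒ L₀.
L = (16 + 192·x + 768·x^2 + 1024·x^3) - 4·Dx + (1 + 4·x)·Dx^2  (order 2).
h: a_k = 0, 8, 16, -64/3, -128, -3584/15, 0, 212992/315, 57344/45, 2326528/2835, …
ICs: h(0) = 0, h′(0) = 8.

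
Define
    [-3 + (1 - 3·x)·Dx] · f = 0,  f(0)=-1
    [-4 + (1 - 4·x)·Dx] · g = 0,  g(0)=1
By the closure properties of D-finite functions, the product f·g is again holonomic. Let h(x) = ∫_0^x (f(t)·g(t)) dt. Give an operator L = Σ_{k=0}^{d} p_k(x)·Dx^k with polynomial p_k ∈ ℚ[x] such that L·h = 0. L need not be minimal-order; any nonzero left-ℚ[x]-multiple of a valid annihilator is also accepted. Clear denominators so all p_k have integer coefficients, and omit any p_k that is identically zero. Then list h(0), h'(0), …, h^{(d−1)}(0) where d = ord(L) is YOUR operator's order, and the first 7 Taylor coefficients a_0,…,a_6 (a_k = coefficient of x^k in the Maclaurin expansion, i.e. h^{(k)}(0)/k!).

L = (-7 + 24·x)·Dx + (1 - 7·x + 12·x^2)·Dx^2  (order 2).
h: a_k = 0, -1, -7/2, -37/3, -175/4, -781/5, -3367/6, …
ICs: h(0) = 0, h′(0) = -1.

f: a_k = -1, -3, -9, -27, -81, -243, -729, …
g: a_k = 1, 4, 16, 64, 256, 1024, 4096, …
f·g: L₀ = L_f ⊗_s L_g, ord ≤ 1·1.
h=∫₀ˣh₀: take L = L₀·Dx.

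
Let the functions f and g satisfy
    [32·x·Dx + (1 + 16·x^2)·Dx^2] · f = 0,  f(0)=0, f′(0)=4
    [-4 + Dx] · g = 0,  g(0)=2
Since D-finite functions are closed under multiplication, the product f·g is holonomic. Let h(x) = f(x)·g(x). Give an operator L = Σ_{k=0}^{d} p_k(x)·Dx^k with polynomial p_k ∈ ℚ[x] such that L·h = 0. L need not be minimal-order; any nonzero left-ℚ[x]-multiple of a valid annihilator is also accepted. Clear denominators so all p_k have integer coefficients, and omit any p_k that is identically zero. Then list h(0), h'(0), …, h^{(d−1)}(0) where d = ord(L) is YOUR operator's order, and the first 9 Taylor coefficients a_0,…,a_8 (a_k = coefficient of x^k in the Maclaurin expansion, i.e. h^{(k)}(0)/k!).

f: a_k = 0, 4, 0, -64/3, 0, 1024/5, 0, -16384/7, 0, …
g: a_k = 2, 8, 16, 64/3, 64/3, 256/15, 512/45, 2048/315, 1024/315, …
h₀=f·g: eliminate ⇒ L₀, order ≤ 2·1.
L = (16 - 128·x + 256·x^2) + (-8 + 32·x - 128·x^2)·Dx + (1 + 16·x^2)·Dx^2  (order 2).
h: a_k = 0, 8, 32, 64/3, -256/3, 768/5, 11264/9, -63488/35, -925696/63, …
ICs: h(0) = 0, h′(0) = 8.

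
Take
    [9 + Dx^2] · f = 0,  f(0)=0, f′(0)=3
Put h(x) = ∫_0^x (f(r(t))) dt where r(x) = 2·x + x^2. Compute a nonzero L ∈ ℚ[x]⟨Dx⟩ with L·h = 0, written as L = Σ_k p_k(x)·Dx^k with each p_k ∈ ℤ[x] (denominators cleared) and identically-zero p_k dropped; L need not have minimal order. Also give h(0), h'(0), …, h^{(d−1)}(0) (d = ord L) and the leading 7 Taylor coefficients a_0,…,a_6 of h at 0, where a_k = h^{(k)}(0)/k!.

f: a_k = 0, 3, 0, -9/2, 0, 81/40, 0, …
Change of var in L_f (x↦r) gives L₀.
h=∫₀ˣh₀: take L = L₀·Dx.
L = (36 + 108·x + 108·x^2 + 36·x^3)·Dx - Dx^2 + (1 + x)·Dx^3  (order 3).
h: a_k = 0, 0, 3, 1, -9, -54/5, 63/10, …
ICs: h(0) = 0, h′(0) = 0, h′′(0) = 6.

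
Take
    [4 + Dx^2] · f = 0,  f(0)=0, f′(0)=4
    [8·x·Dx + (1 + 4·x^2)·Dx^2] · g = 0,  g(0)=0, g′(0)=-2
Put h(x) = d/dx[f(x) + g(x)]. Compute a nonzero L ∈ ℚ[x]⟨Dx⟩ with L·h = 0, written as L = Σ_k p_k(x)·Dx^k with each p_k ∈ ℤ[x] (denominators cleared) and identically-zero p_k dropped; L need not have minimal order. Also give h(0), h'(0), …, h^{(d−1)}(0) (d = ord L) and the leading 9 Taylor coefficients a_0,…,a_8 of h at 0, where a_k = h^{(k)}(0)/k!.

L = (-352·x + 1792·x^3 + 512·x^5) + (-4 + 112·x^2 + 576·x^4 + 256·x^6)·Dx + (-88·x + 448·x^3 + 128·x^5)·Dx^2 + (-1 + 28·x^2 + 144·x^4 + 64·x^6)·Dx^3  (order 3).
h: a_k = 2, 0, 0, 0, -88/3, 0, 5744/45, 0, -161272/315, …
ICs: h(0) = 2, h′(0) = 0, h′′(0) = 0.

f: a_k = 0, 4, 0, -8/3, 0, 8/15, 0, -16/315, 0, …
g: a_k = 0, -2, 0, 8/3, 0, -32/5, 0, 128/7, 0, …
f+g: L₀ = lclm(L_f,L_g), ord ≤ 2+2.
Differentiate: ansatz ord ≤ ord L₀ ⇒ L.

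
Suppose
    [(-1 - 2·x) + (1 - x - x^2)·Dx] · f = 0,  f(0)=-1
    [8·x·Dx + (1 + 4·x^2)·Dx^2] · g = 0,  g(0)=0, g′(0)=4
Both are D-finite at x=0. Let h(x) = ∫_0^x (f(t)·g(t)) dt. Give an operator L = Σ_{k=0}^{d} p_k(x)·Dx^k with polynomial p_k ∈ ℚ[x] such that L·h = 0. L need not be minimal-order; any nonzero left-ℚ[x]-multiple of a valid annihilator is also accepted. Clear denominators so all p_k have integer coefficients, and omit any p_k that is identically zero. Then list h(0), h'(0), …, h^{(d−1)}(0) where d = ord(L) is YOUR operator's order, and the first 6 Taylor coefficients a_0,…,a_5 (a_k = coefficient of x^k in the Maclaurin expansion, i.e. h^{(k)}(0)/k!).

f: a_k = -1, -1, -2, -3, -5, -8, …
g: a_k = 0, 4, 0, -16/3, 0, 64/5, …
L₀ := L_f ⊗_s L_g (sym. prod.), ord ≤ 2.
∫: right-multiply L₀ by Dx.
L = (2 + 8·x + 24·x^2)·Dx + (2 - 4·x + 16·x^2 + 24·x^3)·Dx^2 + (-1 + x - 3·x^2 + 4·x^3 + 4·x^4)·Dx^3  (order 3).
h: a_k = 0, 0, -2, -4/3, -2/3, -4/3, …
ICs: h(0) = 0, h′(0) = 0, h′′(0) = -4.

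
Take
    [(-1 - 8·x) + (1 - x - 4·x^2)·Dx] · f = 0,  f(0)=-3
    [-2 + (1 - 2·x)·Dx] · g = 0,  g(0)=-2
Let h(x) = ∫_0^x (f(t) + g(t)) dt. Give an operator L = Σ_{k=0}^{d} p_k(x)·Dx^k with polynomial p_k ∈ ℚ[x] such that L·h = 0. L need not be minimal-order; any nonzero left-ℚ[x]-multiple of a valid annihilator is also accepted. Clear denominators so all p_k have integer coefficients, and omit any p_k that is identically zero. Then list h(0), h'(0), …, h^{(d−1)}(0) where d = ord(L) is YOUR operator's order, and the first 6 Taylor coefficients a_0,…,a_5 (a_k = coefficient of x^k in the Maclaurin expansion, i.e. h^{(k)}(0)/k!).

f: a_k = -3, -3, -15, -27, -87, -195, …
g: a_k = -2, -4, -8, -16, -32, -64, …
Sum ⇒ L₀ = lclm(L_f,L_g) in ℚ(x)⟨Dx⟩.
h=∫₀ˣh₀: take L = L₀·Dx.
L = (12 - 48·x + 192·x^2 - 128·x^3)·Dx + (-2 - 96·x^2 + 352·x^3 - 256·x^4)·Dx^2 + (-1 + 11·x - 30·x^2 + 80·x^4 - 64·x^5)·Dx^3  (order 3).
h: a_k = 0, -5, -7/2, -23/3, -43/4, -119/5, …
ICs: h(0) = 0, h′(0) = -5, h′′(0) = -7.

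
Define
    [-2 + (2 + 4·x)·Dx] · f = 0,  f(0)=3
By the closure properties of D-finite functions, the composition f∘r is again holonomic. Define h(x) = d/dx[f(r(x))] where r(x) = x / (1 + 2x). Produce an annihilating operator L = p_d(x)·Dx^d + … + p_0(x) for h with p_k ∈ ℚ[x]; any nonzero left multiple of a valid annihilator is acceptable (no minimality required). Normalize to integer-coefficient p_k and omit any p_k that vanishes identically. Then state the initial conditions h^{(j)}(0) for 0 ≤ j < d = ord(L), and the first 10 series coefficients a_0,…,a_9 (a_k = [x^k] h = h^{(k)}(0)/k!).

f: a_k = 3, 3, -3/2, 3/2, -15/8, 21/8, -63/16, 99/16, -1287/128, 2145/128, …
L₀ from L_f via x↦r, Dx↦r'^{-1}Dx.
Differentiate: ansatz ord ≤ ord L₀ ⇒ L.
L = (-5 - 16·x) + (-1 - 6·x - 8·x^2)·Dx  (order 1).
h: a_k = 3, -15, 117/2, -423/2, 5985/8, -21177/8, 151305/16, -547383/16, 16043481/128, -59445765/128, …
ICs: h(0) = 3.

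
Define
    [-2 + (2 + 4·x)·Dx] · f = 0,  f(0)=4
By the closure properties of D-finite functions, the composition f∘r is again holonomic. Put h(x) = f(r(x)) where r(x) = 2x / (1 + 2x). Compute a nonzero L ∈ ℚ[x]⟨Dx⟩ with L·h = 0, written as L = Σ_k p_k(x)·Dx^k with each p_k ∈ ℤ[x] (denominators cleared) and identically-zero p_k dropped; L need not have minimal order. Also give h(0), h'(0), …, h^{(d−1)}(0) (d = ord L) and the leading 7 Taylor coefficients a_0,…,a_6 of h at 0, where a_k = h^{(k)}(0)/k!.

f: a_k = 4, 4, -2, 2, -5/2, 7/2, -21/4, …
h₀=f(r): pull back L_f along r ⇒ L₀.
L = -2 + (1 + 8·x + 12·x^2)·Dx  (order 1).
h: a_k = 4, 8, -24, 80, -296, 1200, -5232, …
ICs: h(0) = 4.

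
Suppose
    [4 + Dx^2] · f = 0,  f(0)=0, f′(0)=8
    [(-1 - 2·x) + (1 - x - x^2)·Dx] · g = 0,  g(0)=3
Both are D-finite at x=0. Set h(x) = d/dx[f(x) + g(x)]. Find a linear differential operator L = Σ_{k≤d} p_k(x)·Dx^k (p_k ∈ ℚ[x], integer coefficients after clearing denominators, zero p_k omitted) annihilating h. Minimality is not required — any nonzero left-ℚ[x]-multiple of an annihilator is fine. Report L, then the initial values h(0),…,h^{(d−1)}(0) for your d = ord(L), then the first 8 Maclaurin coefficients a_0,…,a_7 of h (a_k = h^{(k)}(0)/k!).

L = (272 + 704·x + 880·x^2 + 400·x^3 + 320·x^4 + 144·x^5 + 48·x^6) + (-44 - 52·x + 108·x^2 + 80·x^3 + 40·x^4 + 72·x^5 + 56·x^6 + 16·x^7)·Dx + (68 + 176·x + 220·x^2 + 100·x^3 + 80·x^4 + 36·x^5 + 12·x^6)·Dx^2 + (-11 - 13·x + 27·x^2 + 20·x^3 + 10·x^4 + 18·x^5 + 14·x^6 + 4·x^7)·Dx^3  (order 3).
h: a_k = 11, 12, 11, 60, 376/3, 234, 19813/45, 816, …
ICs: h(0) = 11, h′(0) = 12, h′′(0) = 22.

f: a_k = 0, 8, 0, -16/3, 0, 16/15, 0, -32/315, …
g: a_k = 3, 3, 6, 9, 15, 24, 39, 63, …
Weyl lclm of L_f,L_g ⇒ L₀ (ord ≤ 3).
h=h₀': d/dx-closure on L₀ ⇒ L.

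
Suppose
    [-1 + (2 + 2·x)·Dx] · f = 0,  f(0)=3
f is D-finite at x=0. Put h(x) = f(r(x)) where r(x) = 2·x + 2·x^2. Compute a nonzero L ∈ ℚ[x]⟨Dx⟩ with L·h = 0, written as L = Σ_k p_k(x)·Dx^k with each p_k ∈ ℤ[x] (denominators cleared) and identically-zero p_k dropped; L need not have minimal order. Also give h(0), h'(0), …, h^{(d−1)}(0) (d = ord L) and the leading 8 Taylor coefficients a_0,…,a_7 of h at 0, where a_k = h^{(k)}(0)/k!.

L = (-1 - 2·x) + (1 + 2·x + 2·x^2)·Dx  (order 1).
h: a_k = 3, 3, 3/2, -3/2, 9/8, -3/8, -9/16, 21/16, …
ICs: h(0) = 3.

f: a_k = 3, 3/2, -3/8, 3/16, -15/128, 21/256, -63/1024, 99/2048, …
f∘r: x↦r, Dx↦Dx/r' in L_f ⇒ L₀.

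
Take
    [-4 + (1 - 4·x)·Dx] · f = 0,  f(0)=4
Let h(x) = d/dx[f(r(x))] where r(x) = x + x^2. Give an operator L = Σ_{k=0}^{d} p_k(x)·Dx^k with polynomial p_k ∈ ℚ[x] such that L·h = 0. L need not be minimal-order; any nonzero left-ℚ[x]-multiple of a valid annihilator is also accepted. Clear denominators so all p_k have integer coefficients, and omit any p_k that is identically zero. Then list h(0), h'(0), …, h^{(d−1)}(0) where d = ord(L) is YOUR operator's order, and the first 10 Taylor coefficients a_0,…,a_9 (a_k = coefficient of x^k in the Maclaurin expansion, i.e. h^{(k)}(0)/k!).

f: a_k = 4, 16, 64, 256, 1024, 4096, 16384, 65536, 262144, 1048576, …
h₀=f(r): pull back L_f along r ⇒ L₀.
Differentiate: ansatz ord ≤ ord L₀ ⇒ L.
L = (10 + 24·x + 24·x^2) + (-1 + 2·x + 12·x^2 + 8·x^3)·Dx  (order 1).
h: a_k = 16, 160, 1152, 7424, 44800, 259584, 1462272, 8069120, 43831296, 235151360, …
ICs: h(0) = 16.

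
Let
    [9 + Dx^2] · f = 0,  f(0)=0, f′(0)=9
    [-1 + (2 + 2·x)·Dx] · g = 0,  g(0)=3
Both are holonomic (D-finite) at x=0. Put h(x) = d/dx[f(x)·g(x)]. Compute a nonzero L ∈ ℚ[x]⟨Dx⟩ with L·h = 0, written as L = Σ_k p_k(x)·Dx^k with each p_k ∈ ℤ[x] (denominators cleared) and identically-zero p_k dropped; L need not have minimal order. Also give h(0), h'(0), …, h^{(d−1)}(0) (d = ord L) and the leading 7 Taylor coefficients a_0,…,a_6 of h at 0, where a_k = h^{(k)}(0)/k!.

L = (551 + 1968·x + 2712·x^2 + 1728·x^3 + 432·x^4) + (-44 - 140·x - 144·x^2 - 48·x^3)·Dx + (52 + 200·x + 292·x^2 + 192·x^3 + 48·x^4)·Dx^2  (order 2).
h: a_k = 27, 27, -1053/8, -297/4, 14229/128, 28107/640, -184761/5120, …
ICs: h(0) = 27, h′(0) = 27.

f: a_k = 0, 9, 0, -27/2, 0, 243/40, 0, …
g: a_k = 3, 3/2, -3/8, 3/16, -15/128, 21/256, -63/1024, …
Sym-product of L_f,L_g gives L₀ (≤ ord 2).
Differentiate: ansatz ord ≤ ord L₀ ⇒ L.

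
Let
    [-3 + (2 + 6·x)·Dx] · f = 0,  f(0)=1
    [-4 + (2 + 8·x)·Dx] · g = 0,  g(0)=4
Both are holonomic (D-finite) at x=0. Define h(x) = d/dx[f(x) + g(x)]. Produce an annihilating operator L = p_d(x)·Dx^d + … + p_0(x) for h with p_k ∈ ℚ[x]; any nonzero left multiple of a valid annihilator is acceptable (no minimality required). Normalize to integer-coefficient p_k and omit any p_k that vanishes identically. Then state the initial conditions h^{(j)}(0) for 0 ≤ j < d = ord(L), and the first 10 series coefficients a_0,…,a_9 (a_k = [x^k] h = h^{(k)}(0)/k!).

L = -18 + (-21 - 72·x)·Dx + (-2 - 14·x - 24·x^2)·Dx^2  (order 2).
h: a_k = 19/2, -73/4, 849/16, -5525/32, 151865/256, -1078119/512, 15644013/2048, -115274445/4096, 6874246665/65536, -51699505715/131072, …
ICs: h(0) = 19/2, h′(0) = -73/4.

f: a_k = 1, 3/2, -9/8, 27/16, -405/128, 1701/256, -15309/1024, 72171/2048, -2814669/32768, 14073345/65536, …
g: a_k = 4, 8, -8, 16, -40, 112, -336, 1056, -3432, 11440, …
h₀=f+g: left-lcm gives L₀, ord ≤ 2.
h₀' ⇒ L via d/dx closure of L₀.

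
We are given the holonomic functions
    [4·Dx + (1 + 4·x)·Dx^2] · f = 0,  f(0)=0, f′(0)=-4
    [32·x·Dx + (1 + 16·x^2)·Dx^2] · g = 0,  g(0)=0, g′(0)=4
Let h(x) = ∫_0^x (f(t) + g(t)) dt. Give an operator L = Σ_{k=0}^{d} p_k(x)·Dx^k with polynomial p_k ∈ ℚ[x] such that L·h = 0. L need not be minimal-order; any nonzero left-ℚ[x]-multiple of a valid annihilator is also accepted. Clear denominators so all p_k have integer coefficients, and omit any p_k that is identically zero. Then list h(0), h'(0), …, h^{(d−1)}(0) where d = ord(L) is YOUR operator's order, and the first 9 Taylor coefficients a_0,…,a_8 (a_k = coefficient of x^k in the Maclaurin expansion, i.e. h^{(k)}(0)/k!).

f: a_k = 0, -4, 8, -64/3, 64, -1024/5, 2048/3, -16384/7, 8192, …
g: a_k = 0, 4, 0, -64/3, 0, 1024/5, 0, -16384/7, 0, …
h₀=f+g: left-lcm gives L₀, ord ≤ 4.
Integrate: L := L₀·Dx.
L = (-32 - 384·x + 1536·x^2 + 2048·x^3)·Dx^2 + (-16 - 64·x + 3072·x^3 + 4096·x^4)·Dx^3 + (-1 + 4·x + 32·x^2 + 128·x^3 + 768·x^4 + 1024·x^5)·Dx^4  (order 4).
h: a_k = 0, 0, 0, 8/3, -32/3, 64/5, 0, 2048/21, -4096/7, …
ICs: h(0) = 0, h′(0) = 0, h′′(0) = 0, h′′′(0) = 16.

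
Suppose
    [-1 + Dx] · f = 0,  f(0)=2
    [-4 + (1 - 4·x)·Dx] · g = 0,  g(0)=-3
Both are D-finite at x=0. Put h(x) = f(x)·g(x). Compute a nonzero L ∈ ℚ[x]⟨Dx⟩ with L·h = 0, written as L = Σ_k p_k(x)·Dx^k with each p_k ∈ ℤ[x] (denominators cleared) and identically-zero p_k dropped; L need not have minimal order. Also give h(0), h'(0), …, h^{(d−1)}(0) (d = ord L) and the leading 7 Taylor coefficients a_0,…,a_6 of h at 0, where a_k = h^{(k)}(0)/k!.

L = (5 - 4·x) + (-1 + 4·x)·Dx  (order 1).
h: a_k = -6, -30, -123, -493, -7889/4, -157781/20, -757349/24, …
ICs: h(0) = -6.

f: a_k = 2, 2, 1, 1/3, 1/12, 1/60, 1/360, …
g: a_k = -3, -12, -48, -192, -768, -3072, -12288, …
f·g: L₀ = L_f ⊗_s L_g, ord ≤ 1·1.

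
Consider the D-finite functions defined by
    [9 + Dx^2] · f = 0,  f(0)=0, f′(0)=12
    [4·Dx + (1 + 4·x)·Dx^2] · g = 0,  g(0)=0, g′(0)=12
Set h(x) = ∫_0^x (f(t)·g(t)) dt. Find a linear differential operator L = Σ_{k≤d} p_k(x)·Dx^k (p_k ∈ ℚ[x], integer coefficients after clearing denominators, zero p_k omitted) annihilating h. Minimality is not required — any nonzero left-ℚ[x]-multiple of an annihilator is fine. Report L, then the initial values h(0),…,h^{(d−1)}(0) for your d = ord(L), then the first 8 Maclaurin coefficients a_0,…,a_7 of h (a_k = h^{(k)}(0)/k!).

f: a_k = 0, 12, 0, -18, 0, 81/10, 0, -243/140, …
g: a_k = 0, 12, -24, 64, -192, 3072/5, -2048, 49152/7, …
f·g: L₀ = L_f ⊗_s L_g, ord ≤ 2·2.
h=∫₀ˣh₀: take L = L₀·Dx.
L = (-2043 - 1296·x + 44064·x^2 + 186624·x^3 + 186624·x^4)·Dx + (72 + 5472·x + 31104·x^2 + 41472·x^3)·Dx^2 + (-182 + 864·x + 12096·x^2 + 41472·x^3 + 41472·x^4)·Dx^3 + (8 + 608·x + 3456·x^2 + 4608·x^3)·Dx^4 + (5 + 112·x + 800·x^2 + 2304·x^3 + 2304·x^4)·Dx^5  (order 5).
h: a_k = 0, 0, 0, 48, -72, 552/5, -312, 6318/7, …
ICs: h(0) = 0, h′(0) = 0, h′′(0) = 0, h′′′(0) = 288, h′′′′(0) = -1728.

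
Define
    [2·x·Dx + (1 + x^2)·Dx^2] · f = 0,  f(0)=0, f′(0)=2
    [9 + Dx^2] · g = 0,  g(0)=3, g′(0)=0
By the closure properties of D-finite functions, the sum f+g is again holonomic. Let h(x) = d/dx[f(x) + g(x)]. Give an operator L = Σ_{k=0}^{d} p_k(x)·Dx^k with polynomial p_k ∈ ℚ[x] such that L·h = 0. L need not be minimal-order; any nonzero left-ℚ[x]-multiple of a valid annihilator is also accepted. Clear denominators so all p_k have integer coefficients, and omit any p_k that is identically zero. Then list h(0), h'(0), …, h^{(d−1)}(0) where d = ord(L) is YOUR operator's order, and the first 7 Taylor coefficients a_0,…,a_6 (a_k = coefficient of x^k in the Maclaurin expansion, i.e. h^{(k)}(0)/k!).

f: a_k = 0, 2, 0, -2/3, 0, 2/5, 0, …
g: a_k = 3, 0, -27/2, 0, 81/8, 0, -243/80, …
Weyl lclm of L_f,L_g ⇒ L₀ (ord ≤ 4).
h₀' ⇒ L via d/dx closure of L₀.
L = (-54·x + 540·x^3 + 162·x^5) + (63 + 279·x^2 + 297·x^4 + 81·x^6)·Dx + (-6·x + 60·x^3 + 18·x^5)·Dx^2 + (7 + 31·x^2 + 33·x^4 + 9·x^6)·Dx^3  (order 3).
h: a_k = 2, -27, -2, 81/2, 2, -729/40, -2, …
ICs: h(0) = 2, h′(0) = -27, h′′(0) = -4.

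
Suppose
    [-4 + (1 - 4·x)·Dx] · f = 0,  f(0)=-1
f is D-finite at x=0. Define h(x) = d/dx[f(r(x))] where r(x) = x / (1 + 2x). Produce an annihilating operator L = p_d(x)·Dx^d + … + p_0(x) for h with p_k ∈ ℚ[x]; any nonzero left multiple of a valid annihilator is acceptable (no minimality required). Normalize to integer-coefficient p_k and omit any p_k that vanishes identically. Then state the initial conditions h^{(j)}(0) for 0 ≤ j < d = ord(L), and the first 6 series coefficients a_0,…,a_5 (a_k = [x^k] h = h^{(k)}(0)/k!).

L = 4 + (-1 + 2·x)·Dx  (order 1).
h: a_k = -4, -16, -48, -128, -320, -768, …
ICs: h(0) = -4.

f: a_k = -1, -4, -16, -64, -256, -1024, …
h₀=f(r): pull back L_f along r ⇒ L₀.
Derive L from L₀ (diff closure).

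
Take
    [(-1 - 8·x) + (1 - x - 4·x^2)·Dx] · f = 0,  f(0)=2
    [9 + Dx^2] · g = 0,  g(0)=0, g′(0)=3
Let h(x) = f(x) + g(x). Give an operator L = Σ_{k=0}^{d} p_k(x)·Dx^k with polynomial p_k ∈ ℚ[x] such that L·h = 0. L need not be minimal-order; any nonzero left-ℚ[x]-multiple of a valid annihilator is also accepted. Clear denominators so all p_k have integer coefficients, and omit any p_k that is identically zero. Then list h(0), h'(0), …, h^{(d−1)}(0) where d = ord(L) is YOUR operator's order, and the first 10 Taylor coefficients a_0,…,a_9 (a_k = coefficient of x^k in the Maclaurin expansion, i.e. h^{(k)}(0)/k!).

f: a_k = 2, 2, 10, 18, 58, 130, 362, 882, 2330, 5858, …
g: a_k = 0, 3, 0, -9/2, 0, 81/40, 0, -243/560, 0, 243/4480, …
Sum ⇒ L₀ = lclm(L_f,L_g) in ℚ(x)⟨Dx⟩.
L = (567 + 4806·x + 3321·x^2 + 9936·x^3 + 6480·x^4 + 10368·x^5) + (-171 + 117·x + 441·x^2 - 135·x^3 + 540·x^4 + 3888·x^5 + 5184·x^6)·Dx + (63 + 534·x + 369·x^2 + 1104·x^3 + 720·x^4 + 1152·x^5)·Dx^2 + (-19 + 13·x + 49·x^2 - 15·x^3 + 60·x^4 + 432·x^5 + 576·x^6)·Dx^3  (order 3).
h: a_k = 2, 5, 10, 27/2, 58, 5281/40, 362, 493677/560, 2330, 26244083/4480, …
ICs: h(0) = 2, h′(0) = 5, h′′(0) = 20.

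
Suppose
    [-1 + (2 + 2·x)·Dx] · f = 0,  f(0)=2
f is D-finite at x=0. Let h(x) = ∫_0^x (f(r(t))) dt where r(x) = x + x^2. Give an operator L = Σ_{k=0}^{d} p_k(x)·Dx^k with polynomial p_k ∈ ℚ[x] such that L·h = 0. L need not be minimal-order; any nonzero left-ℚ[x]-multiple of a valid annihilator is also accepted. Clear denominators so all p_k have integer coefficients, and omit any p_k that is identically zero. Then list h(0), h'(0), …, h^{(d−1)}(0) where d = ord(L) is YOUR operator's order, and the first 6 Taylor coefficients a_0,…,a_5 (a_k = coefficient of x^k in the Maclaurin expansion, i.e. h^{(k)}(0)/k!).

L = (-1 - 2·x)·Dx + (2 + 2·x + 2·x^2)·Dx^2  (order 2).
h: a_k = 0, 2, 1/2, 1/4, -3/32, 3/320, …
ICs: h(0) = 0, h′(0) = 2.

f: a_k = 2, 1, -1/4, 1/8, -5/64, 7/128, …
Substitute x→r, Dx→(1/r')Dx; clear ⇒ L₀.
h=∫h₀ ⇒ L = L₀·Dx.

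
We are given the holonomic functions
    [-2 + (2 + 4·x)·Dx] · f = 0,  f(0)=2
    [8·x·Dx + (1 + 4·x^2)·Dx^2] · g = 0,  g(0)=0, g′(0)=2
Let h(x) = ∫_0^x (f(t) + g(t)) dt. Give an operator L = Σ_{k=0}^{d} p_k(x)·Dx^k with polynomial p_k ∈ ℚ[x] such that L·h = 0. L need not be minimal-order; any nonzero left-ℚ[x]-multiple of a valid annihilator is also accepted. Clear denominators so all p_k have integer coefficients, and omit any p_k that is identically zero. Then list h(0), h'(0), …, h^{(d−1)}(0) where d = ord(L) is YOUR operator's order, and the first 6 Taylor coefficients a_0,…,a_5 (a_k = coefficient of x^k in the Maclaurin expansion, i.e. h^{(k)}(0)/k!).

f: a_k = 2, 2, -1, 1, -5/4, 7/4, …
g: a_k = 0, 2, 0, -8/3, 0, 32/5, …
Sum ⇒ L₀ = lclm(L_f,L_g) in ℚ(x)⟨Dx⟩.
∫: right-multiply L₀ by Dx.
L = (-8 - 40·x + 96·x^2 + 96·x^3)·Dx^2 + (-11 - 32·x + 40·x^2 + 384·x^3 + 336·x^4)·Dx^3 + (-1 + 6·x + 24·x^2 + 48·x^3 + 112·x^4 + 96·x^5)·Dx^4  (order 4).
h: a_k = 0, 2, 2, -1/3, -5/12, -1/4, …
ICs: h(0) = 0, h′(0) = 2, h′′(0) = 4, h′′′(0) = -2.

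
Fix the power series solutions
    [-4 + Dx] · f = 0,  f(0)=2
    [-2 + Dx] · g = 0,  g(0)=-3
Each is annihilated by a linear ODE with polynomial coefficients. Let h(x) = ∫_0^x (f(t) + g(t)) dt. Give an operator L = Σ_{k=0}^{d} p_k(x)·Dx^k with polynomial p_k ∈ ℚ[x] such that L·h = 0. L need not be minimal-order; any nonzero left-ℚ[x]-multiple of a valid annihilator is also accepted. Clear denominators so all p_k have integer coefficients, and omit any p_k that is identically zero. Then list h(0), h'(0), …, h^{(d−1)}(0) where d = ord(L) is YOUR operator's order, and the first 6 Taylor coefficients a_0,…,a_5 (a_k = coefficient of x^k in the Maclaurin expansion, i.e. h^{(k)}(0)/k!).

L = 8·Dx - 6·Dx^2 + Dx^3  (order 3).
h: a_k = 0, -1, 1, 10/3, 13/3, 58/15, …
ICs: h(0) = 0, h′(0) = -1, h′′(0) = 2.

f: a_k = 2, 8, 16, 64/3, 64/3, 256/15, …
g: a_k = -3, -6, -6, -4, -2, -4/5, …
Weyl lclm of L_f,L_g ⇒ L₀ (ord ≤ 2).
Integrate: L := L₀·Dx.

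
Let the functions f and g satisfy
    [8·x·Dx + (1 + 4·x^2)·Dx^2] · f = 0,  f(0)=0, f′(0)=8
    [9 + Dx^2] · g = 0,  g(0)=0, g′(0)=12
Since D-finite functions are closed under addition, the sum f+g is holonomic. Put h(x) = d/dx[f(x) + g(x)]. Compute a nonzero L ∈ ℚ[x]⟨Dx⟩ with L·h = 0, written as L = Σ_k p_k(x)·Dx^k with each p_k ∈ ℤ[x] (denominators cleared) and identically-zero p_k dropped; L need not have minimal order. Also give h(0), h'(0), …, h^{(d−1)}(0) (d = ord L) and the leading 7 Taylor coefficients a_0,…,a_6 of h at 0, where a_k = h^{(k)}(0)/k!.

f: a_k = 0, 8, 0, -32/3, 0, 128/5, 0, …
g: a_k = 0, 12, 0, -18, 0, 81/10, 0, …
f+g: L₀ = lclm(L_f,L_g), ord ≤ 2+2.
Differentiate: ansatz ord ≤ ord L₀ ⇒ L.
L = (-2808·x + 19008·x^3 + 10368·x^5) + (9 + 1548·x^2 + 7344·x^4 + 5184·x^6)·Dx + (-312·x + 2112·x^3 + 1152·x^5)·Dx^2 + (1 + 172·x^2 + 816·x^4 + 576·x^6)·Dx^3  (order 3).
h: a_k = 20, 0, -86, 0, 337/2, 0, -10483/20, …
ICs: h(0) = 20, h′(0) = 0, h′′(0) = -172.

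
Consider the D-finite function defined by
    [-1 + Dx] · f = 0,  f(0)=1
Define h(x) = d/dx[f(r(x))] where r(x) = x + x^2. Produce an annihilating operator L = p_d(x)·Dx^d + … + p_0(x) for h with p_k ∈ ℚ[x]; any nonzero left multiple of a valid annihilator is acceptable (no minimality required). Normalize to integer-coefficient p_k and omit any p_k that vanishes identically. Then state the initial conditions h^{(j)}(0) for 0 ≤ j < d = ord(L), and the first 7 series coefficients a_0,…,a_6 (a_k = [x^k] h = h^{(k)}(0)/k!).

f: a_k = 1, 1, 1/2, 1/6, 1/24, 1/120, 1/720, …
h₀=f(r): pull back L_f along r ⇒ L₀.
h₀' ⇒ L via d/dx closure of L₀.
L = (3 + 4·x + 4·x^2) + (-1 - 2·x)·Dx  (order 1).
h: a_k = 1, 3, 7/2, 25/6, 27/8, 331/120, 1303/720, …
ICs: h(0) = 1.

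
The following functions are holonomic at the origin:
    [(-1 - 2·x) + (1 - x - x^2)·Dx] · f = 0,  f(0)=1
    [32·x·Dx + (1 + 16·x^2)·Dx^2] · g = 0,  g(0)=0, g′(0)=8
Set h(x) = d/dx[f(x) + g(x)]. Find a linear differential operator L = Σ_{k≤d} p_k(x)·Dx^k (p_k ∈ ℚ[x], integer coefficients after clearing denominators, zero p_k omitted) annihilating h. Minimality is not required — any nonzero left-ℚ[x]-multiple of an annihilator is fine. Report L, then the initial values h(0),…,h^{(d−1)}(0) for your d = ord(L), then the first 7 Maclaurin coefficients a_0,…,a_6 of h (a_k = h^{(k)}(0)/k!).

f: a_k = 1, 1, 2, 3, 5, 8, 13, …
g: a_k = 0, 8, 0, -128/3, 0, 2048/5, 0, …
L₀ := lclm(L_f,L_g); ord L₀ ≤ 1+2.
h₀' ⇒ L via d/dx closure of L₀.
L = (-64 + 256·x + 3904·x^2 + 6912·x^3 + 9696·x^4 + 1536·x^6) + (25 + 24·x - 542·x^2 + 780·x^3 + 6800·x^4 + 6560·x^5 + 768·x^6 + 1536·x^7)·Dx + (-2 - 17·x - 62·x^2 - 202·x^3 - 445·x^4 + 1136·x^5 + 576·x^6 + 256·x^7 + 256·x^8)·Dx^2  (order 2).
h: a_k = 9, 4, -119, 20, 2088, 78, -32621, …
ICs: h(0) = 9, h′(0) = 4.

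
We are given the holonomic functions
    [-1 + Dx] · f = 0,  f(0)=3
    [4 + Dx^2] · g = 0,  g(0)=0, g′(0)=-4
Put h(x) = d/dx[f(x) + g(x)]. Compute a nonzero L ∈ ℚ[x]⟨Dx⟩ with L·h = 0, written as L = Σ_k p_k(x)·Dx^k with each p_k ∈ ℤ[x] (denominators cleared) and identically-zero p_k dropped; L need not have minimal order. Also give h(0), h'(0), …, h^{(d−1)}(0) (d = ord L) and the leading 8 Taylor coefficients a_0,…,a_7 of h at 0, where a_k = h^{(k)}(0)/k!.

f: a_k = 3, 3, 3/2, 1/2, 1/8, 1/40, 1/240, 1/1680, …
g: a_k = 0, -4, 0, 8/3, 0, -8/15, 0, 16/315, …
L₀ := lclm(L_f,L_g); ord L₀ ≤ 1+2.
h₀' ⇒ L via d/dx closure of L₀.
L = 4 - 4·Dx + Dx^2 - Dx^3  (order 3).
h: a_k = -1, 3, 19/2, 1/2, -61/24, 1/40, 259/720, 1/1680, …
ICs: h(0) = -1, h′(0) = 3, h′′(0) = 19.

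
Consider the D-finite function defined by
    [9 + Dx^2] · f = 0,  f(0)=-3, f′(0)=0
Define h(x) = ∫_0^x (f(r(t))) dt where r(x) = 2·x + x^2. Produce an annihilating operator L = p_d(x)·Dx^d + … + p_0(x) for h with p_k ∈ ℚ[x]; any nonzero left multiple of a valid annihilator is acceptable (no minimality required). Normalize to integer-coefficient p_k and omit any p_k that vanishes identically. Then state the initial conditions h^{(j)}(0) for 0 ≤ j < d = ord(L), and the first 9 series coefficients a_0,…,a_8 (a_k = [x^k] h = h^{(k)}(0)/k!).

L = (36 + 108·x + 108·x^2 + 36·x^3)·Dx - Dx^2 + (1 + x)·Dx^3  (order 3).
h: a_k = 0, -3, 0, 18, 27/2, -297/10, -54, -243/35, 2511/40, …
ICs: h(0) = 0, h′(0) = -3, h′′(0) = 0.

f: a_k = -3, 0, 27/2, 0, -81/8, 0, 243/80, 0, -2187/4480, …
h₀=f(r): pull back L_f along r ⇒ L₀.
h=∫₀ˣh₀: take L = L₀·Dx.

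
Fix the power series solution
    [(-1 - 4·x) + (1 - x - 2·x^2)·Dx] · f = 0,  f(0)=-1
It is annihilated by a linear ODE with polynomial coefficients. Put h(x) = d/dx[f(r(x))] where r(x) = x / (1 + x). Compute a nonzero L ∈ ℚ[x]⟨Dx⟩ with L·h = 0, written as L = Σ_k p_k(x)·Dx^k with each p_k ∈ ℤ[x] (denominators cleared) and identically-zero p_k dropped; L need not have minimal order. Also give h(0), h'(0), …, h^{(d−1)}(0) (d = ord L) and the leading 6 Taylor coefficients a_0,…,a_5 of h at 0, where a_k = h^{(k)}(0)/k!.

f: a_k = -1, -1, -3, -5, -11, -21, …
L₀ from L_f via x↦r, Dx↦r'^{-1}Dx.
Derive L from L₀ (diff closure).
L = (4 + 12·x + 36·x^2 + 20·x^3) + (-1 - 7·x - 9·x^2 + 7·x^3 + 10·x^4)·Dx  (order 1).
h: a_k = -1, -4, 0, -16, 20, -72, …
ICs: h(0) = -1.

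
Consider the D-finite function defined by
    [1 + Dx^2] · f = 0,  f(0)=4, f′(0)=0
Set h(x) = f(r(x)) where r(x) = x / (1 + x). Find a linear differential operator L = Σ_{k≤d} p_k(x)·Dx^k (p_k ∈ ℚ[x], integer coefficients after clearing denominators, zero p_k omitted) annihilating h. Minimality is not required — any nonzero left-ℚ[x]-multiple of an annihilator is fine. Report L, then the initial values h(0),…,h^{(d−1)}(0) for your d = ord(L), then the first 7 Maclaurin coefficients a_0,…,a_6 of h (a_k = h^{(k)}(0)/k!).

f: a_k = 4, 0, -2, 0, 1/6, 0, -1/180, …
h₀=f(r): pull back L_f along r ⇒ L₀.
L = 1 + (2 + 6·x + 6·x^2 + 2·x^3)·Dx + (1 + 4·x + 6·x^2 + 4·x^3 + x^4)·Dx^2  (order 2).
h: a_k = 4, 0, -2, 4, -35/6, 22/3, -1501/180, …
ICs: h(0) = 4, h′(0) = 0.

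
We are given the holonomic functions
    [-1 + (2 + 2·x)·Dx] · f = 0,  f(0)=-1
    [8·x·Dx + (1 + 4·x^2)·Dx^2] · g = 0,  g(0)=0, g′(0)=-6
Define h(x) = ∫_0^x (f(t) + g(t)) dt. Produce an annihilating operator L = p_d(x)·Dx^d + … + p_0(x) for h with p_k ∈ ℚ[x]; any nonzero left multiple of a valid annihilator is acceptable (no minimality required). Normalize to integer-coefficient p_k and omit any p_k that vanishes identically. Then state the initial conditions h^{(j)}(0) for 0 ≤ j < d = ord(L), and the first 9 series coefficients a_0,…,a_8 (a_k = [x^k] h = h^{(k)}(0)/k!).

L = (-16 - 40·x + 192·x^2 + 96·x^3)·Dx^2 + (-35 - 64·x + 328·x^2 + 768·x^3 + 336·x^4)·Dx^3 + (-2 + 30·x + 48·x^2 + 144·x^3 + 224·x^4 + 96·x^5)·Dx^4  (order 4).
h: a_k = 0, -1, -13/4, 1/24, 127/64, 1/128, -24611/7680, 3/1024, 786201/114688, …
ICs: h(0) = 0, h′(0) = -1, h′′(0) = -13/2, h′′′(0) = 1/4.

f: a_k = -1, -1/2, 1/8, -1/16, 5/128, -7/256, 21/1024, -33/2048, 429/32768, …
g: a_k = 0, -6, 0, 8, 0, -96/5, 0, 384/7, 0, …
h₀=f+g: left-lcm gives L₀, ord ≤ 3.
∫: right-multiply L₀ by Dx.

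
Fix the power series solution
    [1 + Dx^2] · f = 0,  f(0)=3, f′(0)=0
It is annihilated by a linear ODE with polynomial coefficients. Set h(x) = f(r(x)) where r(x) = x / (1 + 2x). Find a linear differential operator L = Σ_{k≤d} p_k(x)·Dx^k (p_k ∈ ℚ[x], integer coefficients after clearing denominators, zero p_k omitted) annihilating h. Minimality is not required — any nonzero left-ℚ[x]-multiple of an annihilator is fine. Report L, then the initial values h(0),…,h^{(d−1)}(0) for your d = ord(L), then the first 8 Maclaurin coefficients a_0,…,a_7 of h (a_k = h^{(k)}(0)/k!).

f: a_k = 3, 0, -3/2, 0, 1/8, 0, -1/240, 0, …
Substitute x→r, Dx→(1/r')Dx; clear ⇒ L₀.
L = 1 + (4 + 24·x + 48·x^2 + 32·x^3)·Dx + (1 + 8·x + 24·x^2 + 32·x^3 + 16·x^4)·Dx^2  (order 2).
h: a_k = 3, 0, -3/2, 6, -143/8, 47, -27601/240, 5361/20, …
ICs: h(0) = 3, h′(0) = 0.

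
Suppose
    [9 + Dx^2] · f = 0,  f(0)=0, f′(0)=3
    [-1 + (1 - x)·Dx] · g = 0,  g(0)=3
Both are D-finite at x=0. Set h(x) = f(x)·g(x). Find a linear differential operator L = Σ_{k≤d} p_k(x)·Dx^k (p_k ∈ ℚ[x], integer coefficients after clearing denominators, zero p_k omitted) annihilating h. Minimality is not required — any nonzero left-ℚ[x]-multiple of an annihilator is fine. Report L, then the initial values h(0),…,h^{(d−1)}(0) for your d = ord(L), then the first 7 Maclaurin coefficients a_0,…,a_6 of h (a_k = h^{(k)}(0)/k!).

f: a_k = 0, 3, 0, -9/2, 0, 81/40, 0, …
g: a_k = 3, 3, 3, 3, 3, 3, 3, …
Product ⇒ symmetric product L₀, ord ≤ 2.
L = (-9 + 9·x) + 2·Dx + (-1 + x)·Dx^2  (order 2).
h: a_k = 0, 9, 9, -9/2, -9/2, 63/40, 63/40, …
ICs: h(0) = 0, h′(0) = 9.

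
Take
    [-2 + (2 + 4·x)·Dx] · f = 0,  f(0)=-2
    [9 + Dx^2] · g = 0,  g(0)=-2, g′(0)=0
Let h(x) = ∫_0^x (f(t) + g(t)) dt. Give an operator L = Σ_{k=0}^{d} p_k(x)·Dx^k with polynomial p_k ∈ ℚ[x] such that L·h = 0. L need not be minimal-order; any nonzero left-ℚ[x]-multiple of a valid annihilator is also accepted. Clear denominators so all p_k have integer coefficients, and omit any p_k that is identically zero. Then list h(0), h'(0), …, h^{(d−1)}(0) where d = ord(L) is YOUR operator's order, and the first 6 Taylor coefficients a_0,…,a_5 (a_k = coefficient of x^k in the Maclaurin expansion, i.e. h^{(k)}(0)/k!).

f: a_k = -2, -2, 1, -1, 5/4, -7/4, …
g: a_k = -2, 0, 9, 0, -27/4, 0, …
h₀=f+g: left-lcm gives L₀, ord ≤ 3.
h=∫₀ˣh₀: take L = L₀·Dx.
L = (-27 - 81·x - 81·x^2)·Dx + (18 + 117·x + 243·x^2 + 162·x^3)·Dx^2 + (-3 - 9·x - 9·x^2)·Dx^3 + (2 + 13·x + 27·x^2 + 18·x^3)·Dx^4  (order 4).
h: a_k = 0, -4, -1, 10/3, -1/4, -11/10, …
ICs: h(0) = 0, h′(0) = -4, h′′(0) = -2, h′′′(0) = 20.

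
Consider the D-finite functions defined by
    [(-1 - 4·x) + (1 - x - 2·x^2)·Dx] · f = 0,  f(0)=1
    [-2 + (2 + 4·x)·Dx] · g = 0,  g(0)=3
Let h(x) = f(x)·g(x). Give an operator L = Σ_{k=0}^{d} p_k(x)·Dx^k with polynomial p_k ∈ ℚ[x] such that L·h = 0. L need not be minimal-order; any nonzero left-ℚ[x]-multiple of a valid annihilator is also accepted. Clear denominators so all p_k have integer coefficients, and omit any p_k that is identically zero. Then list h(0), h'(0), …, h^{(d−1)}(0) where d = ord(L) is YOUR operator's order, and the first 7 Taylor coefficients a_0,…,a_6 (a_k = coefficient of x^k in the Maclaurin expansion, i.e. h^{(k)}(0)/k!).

f: a_k = 1, 1, 3, 5, 11, 21, 43, …
g: a_k = 3, 3, -3/2, 3/2, -15/8, 21/8, -63/16, …
h₀=f·g: eliminate ⇒ L₀, order ≤ 1·1.
L = (2 + 5·x + 6·x^2) + (-1 - x + 4·x^2 + 4·x^3)·Dx  (order 1).
h: a_k = 3, 6, 21/2, 24, 345/8, 375/4, 2817/16, …
ICs: h(0) = 3.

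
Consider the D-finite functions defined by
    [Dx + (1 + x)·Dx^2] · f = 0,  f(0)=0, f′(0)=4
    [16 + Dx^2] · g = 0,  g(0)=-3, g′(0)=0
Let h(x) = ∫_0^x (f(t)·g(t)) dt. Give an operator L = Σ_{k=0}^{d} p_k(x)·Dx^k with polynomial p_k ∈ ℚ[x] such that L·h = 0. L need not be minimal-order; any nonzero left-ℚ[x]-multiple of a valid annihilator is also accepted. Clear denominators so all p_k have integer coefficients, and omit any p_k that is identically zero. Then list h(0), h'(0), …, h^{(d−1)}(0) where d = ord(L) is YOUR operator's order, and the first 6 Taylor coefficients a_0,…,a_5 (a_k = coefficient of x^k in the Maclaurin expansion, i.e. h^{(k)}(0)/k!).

f: a_k = 0, 4, -2, 4/3, -1, 4/5, …
g: a_k = -3, 0, 24, 0, -32, 0, …
h₀=f·g: eliminate ⇒ L₀, order ≤ 2·2.
h=∫h₀ ⇒ L = L₀·Dx.
L = (15072 + 62976·x + 97024·x^2 + 65536·x^3 + 16384·x^4)·Dx + (1984 + 6080·x + 6144·x^2 + 2048·x^3)·Dx^2 + (1950 + 8000·x + 12192·x^2 + 8192·x^3 + 2048·x^4)·Dx^3 + (124 + 380·x + 384·x^2 + 128·x^3)·Dx^4 + (63 + 254·x + 383·x^2 + 256·x^3 + 64·x^4)·Dx^5  (order 5).
h: a_k = 0, 0, -6, 2, 23, -9, …
ICs: h(0) = 0, h′(0) = 0, h′′(0) = -12, h′′′(0) = 12, h′′′′(0) = 552.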